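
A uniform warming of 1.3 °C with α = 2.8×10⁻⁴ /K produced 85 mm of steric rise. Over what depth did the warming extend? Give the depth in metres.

H = Δh/(αΔT) = 0.085 / (2.8×10⁻⁴ × 1.3) ≈ 233.5 m

H ≈ 234 m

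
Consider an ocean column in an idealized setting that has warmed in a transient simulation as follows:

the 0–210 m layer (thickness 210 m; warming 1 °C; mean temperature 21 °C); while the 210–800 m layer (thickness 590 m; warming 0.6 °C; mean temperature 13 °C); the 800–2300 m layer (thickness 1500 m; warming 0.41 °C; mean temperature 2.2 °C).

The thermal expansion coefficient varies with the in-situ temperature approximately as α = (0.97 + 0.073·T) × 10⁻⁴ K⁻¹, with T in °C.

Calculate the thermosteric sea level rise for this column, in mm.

Δh ≈ 190 mm

Layer 1: α = (0.97 + 0.073×21)×10⁻⁴ = 2.503×10⁻⁴ K⁻¹
Layer 2: α = (0.97 + 0.073×13)×10⁻⁴ = 1.919×10⁻⁴ K⁻¹
Layer 3: α = (0.97 + 0.073×2.2)×10⁻⁴ = 1.1306×10⁻⁴ K⁻¹
Layer 1: 2.503×10⁻⁴ × 1 × 210 = 0.052563 m
0.6 × 1.919×10⁻⁴ × 590 = 0.0679326 m
Layer 3: 0.41 × 1.1306×10⁻⁴ × 1500 = 0.0695319 m
Δh = 0.052563 + 0.0679326 + 0.0695319 = 0.1900275 m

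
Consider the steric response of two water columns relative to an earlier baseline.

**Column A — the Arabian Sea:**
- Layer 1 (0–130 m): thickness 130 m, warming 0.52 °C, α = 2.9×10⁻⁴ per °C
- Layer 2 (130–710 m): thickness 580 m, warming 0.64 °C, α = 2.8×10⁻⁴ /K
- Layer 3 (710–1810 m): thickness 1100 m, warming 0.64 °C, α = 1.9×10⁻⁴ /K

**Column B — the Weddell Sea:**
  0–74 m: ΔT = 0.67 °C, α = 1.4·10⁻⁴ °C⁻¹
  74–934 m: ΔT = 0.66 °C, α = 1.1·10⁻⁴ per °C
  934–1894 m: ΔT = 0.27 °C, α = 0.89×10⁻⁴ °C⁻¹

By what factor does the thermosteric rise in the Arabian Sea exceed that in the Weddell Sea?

2.8

A Layer 1: 130 × 2.9×10⁻⁴ × 0.52 = 0.019604 m
A Layer 2: 2.8×10⁻⁴ × 0.64 × 580 = 0.103936 m
A 1100 × 1.9×10⁻⁴ × 0.64 = 0.13376 m
A total: 0.25730 m
B 0–74 m: 1.4×10⁻⁴ × 0.67 × 74 = 0.0069412 m
B 860 × 0.66 × 1.1×10⁻⁴ = 0.062436 m
B 934–1894 m: 0.89×10⁻⁴ × 960 × 0.27 = 0.0230688 m
B total: 0.092446 m
Ratio: 0.25730 / 0.092446 ≈ 2.783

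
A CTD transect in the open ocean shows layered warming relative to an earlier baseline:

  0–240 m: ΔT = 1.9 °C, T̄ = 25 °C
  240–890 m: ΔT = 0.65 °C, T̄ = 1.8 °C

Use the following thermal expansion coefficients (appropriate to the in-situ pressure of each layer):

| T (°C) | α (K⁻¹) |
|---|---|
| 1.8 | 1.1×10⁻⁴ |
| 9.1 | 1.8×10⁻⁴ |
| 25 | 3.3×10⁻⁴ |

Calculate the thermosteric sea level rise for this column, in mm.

197 mm of thermosteric rise

Layer 1 at 25 °C → α = 3.3×10⁻⁴ K⁻¹
Layer 2 at 1.8 °C → α = 1.1×10⁻⁴ K⁻¹
0–240 m: 240 × 3.3×10⁻⁴ × 1.9 = 0.15048 m
240–890 m: 1.1×10⁻⁴ × 650 × 0.65 = 0.046475 m
Δh = 0.15048 + 0.046475 = 0.196955 m ≈ 197 mm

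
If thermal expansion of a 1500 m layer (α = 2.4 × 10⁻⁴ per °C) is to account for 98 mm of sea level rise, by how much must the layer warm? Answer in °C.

about 0.272 °C

ΔT = Δh/(αH) = 0.098 / (2.4×10⁻⁴ × 1500) ≈ 0.2722 °C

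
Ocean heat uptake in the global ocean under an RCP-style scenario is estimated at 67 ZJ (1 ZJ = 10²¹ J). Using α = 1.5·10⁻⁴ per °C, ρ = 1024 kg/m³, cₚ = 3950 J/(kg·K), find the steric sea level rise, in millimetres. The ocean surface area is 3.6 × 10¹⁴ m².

Per unit area: Q = 67×10²¹ / (3.6×10¹⁴) ≈ 1.861×10⁸ J/m²
Δh = αQ/(ρcₚ) = 1.5×10⁻⁴ × 1.861×10⁸ / (1024 × 3950) ≈ 0.0069015 m

Δh = 6.90 mm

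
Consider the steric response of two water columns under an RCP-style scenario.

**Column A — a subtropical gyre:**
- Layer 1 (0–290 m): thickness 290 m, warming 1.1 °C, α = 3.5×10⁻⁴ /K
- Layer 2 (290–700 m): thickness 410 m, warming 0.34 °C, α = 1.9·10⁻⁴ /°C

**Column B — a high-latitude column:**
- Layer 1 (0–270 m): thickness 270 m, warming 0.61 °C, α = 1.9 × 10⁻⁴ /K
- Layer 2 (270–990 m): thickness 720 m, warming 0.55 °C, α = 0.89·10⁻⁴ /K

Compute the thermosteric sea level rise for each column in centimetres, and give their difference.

A Layer 1: 290 × 1.1 × 3.5×10⁻⁴ = 0.11165 m
A 410 × 1.9×10⁻⁴ × 0.34 = 0.026486 m
A total: 0.138136 m
B 0–270 m: 1.9×10⁻⁴ × 270 × 0.61 = 0.031293 m
B 270–990 m: 720 × 0.55 × 0.89×10⁻⁴ = 0.035244 m
B total: 0.066537 m
Difference: 0.138136 − 0.066537 = 0.071599 m

A: 13.8 cm; B: 6.65 cm; difference 7.16 cm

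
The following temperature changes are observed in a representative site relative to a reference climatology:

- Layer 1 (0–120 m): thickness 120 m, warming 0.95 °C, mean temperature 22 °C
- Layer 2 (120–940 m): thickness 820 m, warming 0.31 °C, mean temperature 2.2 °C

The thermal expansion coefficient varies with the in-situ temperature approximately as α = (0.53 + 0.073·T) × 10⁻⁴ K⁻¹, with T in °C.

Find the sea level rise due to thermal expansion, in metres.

Layer 1: α = (0.53 + 0.073×22)×10⁻⁴ = 2.136×10⁻⁴ K⁻¹
Layer 2: α = (0.53 + 0.073×2.2)×10⁻⁴ = 0.6906×10⁻⁴ K⁻¹
0–120 m: 2.136×10⁻⁴ × 0.95 × 120 = 0.0243504 m
Layer 2: 0.31 × 0.6906×10⁻⁴ × 820 = 0.017555052 m
Δh = 0.0243504 + 0.017555052 = 0.041905452 m ≈ 0.042 m

about 0.042 m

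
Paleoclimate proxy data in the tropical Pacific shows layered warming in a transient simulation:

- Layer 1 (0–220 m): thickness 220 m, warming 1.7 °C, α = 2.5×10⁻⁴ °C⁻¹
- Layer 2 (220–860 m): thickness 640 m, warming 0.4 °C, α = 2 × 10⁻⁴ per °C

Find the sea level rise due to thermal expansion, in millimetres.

145 mm of thermosteric rise

0–220 m: 2.5×10⁻⁴ × 220 × 1.7 = 0.09350 m
Layer 2: 0.4 × 640 × 2×10⁻⁴ = 0.05120 m
Δh = 0.09350 + 0.05120 = 0.14470 m ≈ 145 mm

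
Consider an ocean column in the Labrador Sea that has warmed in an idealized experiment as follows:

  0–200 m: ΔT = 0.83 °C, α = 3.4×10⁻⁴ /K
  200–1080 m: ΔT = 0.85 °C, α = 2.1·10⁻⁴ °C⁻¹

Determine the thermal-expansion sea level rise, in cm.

Layer 1: 3.4×10⁻⁴ × 200 × 0.83 = 0.05644 m
200–1080 m: 880 × 0.85 × 2.1×10⁻⁴ = 0.15708 m
Δh = 0.05644 + 0.15708 = 0.21352 m

Δh ≈ 21 cm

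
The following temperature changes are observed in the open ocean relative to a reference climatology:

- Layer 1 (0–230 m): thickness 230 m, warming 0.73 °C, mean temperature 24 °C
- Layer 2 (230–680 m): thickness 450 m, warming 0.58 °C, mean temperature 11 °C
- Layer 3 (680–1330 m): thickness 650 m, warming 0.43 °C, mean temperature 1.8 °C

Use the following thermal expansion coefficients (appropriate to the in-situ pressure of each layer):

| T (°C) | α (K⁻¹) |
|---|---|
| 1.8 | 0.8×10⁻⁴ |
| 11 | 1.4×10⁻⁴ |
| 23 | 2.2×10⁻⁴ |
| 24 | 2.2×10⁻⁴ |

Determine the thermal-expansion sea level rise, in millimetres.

96 mm

Layer 1 at 24 °C → α = 2.2×10⁻⁴ K⁻¹
Layer 2 at 11 °C → α = 1.4×10⁻⁴ K⁻¹
Layer 3 at 1.8 °C → α = 0.8×10⁻⁴ K⁻¹
Layer 1: 230 × 0.73 × 2.2×10⁻⁴ = 0.036938 m
Layer 2: 1.4×10⁻⁴ × 0.58 × 450 = 0.03654 m
Layer 3: 0.43 × 0.8×10⁻⁴ × 650 = 0.02236 m
Δh = 0.036938 + 0.03654 + 0.02236 = 0.095838 m ≈ 96 mm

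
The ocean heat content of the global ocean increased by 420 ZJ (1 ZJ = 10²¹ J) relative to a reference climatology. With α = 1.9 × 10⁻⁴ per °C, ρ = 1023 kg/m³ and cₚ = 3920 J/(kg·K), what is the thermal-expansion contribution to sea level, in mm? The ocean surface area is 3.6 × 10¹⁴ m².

Per unit area: Q = 420×10²¹ / (3.6×10¹⁴) ≈ 1.167×10⁹ J/m²
Δh = αQ/(ρcₚ) = 1.9×10⁻⁴ × 1.167×10⁹ / (1023 × 3920) ≈ 0.055292 m

about 55.3 mm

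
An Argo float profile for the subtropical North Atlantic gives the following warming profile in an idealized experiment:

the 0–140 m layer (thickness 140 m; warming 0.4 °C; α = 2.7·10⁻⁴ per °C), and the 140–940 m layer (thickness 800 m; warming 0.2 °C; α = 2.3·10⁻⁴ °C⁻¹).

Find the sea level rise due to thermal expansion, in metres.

0–140 m: 140 × 2.7×10⁻⁴ × 0.4 = 0.01512 m
Layer 2: 2.3×10⁻⁴ × 800 × 0.2 = 0.03680 m
Δh = 0.01512 + 0.03680 = 0.05192 m ≈ 0.0519 m

Δh ≈ 0.0519 m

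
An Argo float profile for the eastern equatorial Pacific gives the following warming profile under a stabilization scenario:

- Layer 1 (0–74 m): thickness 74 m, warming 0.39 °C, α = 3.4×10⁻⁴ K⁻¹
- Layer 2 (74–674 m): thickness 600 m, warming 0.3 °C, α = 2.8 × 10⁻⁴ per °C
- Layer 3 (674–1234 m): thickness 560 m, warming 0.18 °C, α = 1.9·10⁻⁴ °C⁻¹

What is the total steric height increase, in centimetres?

Δh ≈ 7.9 cm

Layer 1: 3.4×10⁻⁴ × 0.39 × 74 = 0.0098124 m
Layer 2: 600 × 2.8×10⁻⁴ × 0.3 = 0.05040 m
674–1234 m: 0.18 × 1.9×10⁻⁴ × 560 = 0.019152 m
Δh = 0.0098124 + 0.05040 + 0.019152 = 0.0793644 m ≈ 7.9 cm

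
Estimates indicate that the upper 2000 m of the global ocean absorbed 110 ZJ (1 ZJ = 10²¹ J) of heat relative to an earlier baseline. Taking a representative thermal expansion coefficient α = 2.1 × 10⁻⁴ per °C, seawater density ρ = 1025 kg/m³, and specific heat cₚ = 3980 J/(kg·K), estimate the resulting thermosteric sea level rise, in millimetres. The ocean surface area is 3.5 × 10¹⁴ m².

Per unit area: Q = 110×10²¹ / (3.5×10¹⁴) ≈ 3.143×10⁸ J/m²
Δh = αQ/(ρcₚ) = 2.1×10⁻⁴ × 3.143×10⁸ / (1025 × 3980) ≈ 0.016179 m

Δh = 16.2 mm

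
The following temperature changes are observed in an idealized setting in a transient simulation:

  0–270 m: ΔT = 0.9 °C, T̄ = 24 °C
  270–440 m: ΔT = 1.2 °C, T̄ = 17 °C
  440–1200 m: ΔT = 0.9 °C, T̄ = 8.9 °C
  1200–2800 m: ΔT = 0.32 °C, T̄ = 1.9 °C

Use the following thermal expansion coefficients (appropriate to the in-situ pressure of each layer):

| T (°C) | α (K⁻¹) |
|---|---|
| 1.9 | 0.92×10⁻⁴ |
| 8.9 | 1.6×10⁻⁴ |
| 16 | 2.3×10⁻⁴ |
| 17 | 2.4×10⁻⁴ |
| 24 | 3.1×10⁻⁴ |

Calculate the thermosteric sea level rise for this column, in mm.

Layer 1 at 24 °C → α = 3.1×10⁻⁴ K⁻¹
Layer 2 at 17 °C → α = 2.4×10⁻⁴ K⁻¹
Layer 3 at 8.9 °C → α = 1.6×10⁻⁴ K⁻¹
Layer 4 at 1.9 °C → α = 0.92×10⁻⁴ K⁻¹
0–270 m: 270 × 3.1×10⁻⁴ × 0.9 = 0.07533 m
270–440 m: 170 × 2.4×10⁻⁴ × 1.2 = 0.04896 m
Layer 3: 760 × 1.6×10⁻⁴ × 0.9 = 0.10944 m
0.32 × 0.92×10⁻⁴ × 1600 = 0.047104 m
Δh = 0.07533 + 0.04896 + 0.10944 + 0.047104 = 0.280834 m ≈ 281 mm

281 mm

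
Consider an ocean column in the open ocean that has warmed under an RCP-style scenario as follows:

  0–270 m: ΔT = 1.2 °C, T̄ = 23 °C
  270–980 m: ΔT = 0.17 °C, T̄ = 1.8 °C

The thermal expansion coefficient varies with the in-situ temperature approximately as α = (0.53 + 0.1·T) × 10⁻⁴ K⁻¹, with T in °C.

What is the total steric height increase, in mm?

Layer 1: α = (0.53 + 0.1×23)×10⁻⁴ = 2.83×10⁻⁴ K⁻¹
Layer 2: α = (0.53 + 0.1×1.8)×10⁻⁴ = 0.71×10⁻⁴ K⁻¹
0–270 m: 2.83×10⁻⁴ × 270 × 1.2 = 0.091692 m
Layer 2: 0.17 × 710 × 0.71×10⁻⁴ = 0.0085697 m
Δh = 0.091692 + 0.0085697 = 0.1002617 m ≈ 100 mm

Δh = 100 mm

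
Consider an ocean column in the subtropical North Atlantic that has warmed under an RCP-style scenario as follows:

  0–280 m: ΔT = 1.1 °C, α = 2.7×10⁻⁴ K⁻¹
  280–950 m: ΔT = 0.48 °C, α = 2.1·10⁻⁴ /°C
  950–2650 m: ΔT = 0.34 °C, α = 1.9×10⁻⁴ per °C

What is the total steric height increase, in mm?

261 mm

Layer 1: 280 × 2.7×10⁻⁴ × 1.1 = 0.08316 m
Layer 2: 2.1×10⁻⁴ × 670 × 0.48 = 0.067536 m
Layer 3: 0.34 × 1700 × 1.9×10⁻⁴ = 0.10982 m
Δh = 0.08316 + 0.067536 + 0.10982 = 0.260516 m ≈ 261 mm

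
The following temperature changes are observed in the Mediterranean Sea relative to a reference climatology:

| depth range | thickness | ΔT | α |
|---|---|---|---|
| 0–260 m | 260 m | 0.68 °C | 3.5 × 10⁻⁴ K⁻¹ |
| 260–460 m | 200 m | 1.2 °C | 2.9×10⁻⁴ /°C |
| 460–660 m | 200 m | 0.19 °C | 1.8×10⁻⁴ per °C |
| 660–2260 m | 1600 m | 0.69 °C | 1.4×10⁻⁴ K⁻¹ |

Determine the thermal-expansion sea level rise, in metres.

about 0.293 m

0–260 m: 3.5×10⁻⁴ × 260 × 0.68 = 0.06188 m
260–460 m: 1.2 × 200 × 2.9×10⁻⁴ = 0.06960 m
460–660 m: 200 × 0.19 × 1.8×10⁻⁴ = 0.00684 m
0.69 × 1600 × 1.4×10⁻⁴ = 0.15456 m
Δh = 0.06188 + 0.06960 + 0.00684 + 0.15456 = 0.29288 m ≈ 0.293 m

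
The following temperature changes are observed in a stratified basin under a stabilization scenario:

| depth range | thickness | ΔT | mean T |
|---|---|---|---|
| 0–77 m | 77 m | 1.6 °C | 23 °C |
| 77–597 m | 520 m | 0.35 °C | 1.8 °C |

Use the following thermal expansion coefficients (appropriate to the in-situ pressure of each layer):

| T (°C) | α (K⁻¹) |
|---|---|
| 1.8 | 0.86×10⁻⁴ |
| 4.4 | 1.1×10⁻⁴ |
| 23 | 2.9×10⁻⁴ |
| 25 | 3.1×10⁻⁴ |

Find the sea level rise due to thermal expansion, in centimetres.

5.14 cm

Layer 1 at 23 °C → α = 2.9×10⁻⁴ K⁻¹
Layer 2 at 1.8 °C → α = 0.86×10⁻⁴ K⁻¹
Layer 1: 1.6 × 2.9×10⁻⁴ × 77 = 0.035728 m
Layer 2: 520 × 0.86×10⁻⁴ × 0.35 = 0.015652 m
Δh = 0.035728 + 0.015652 = 0.05138 m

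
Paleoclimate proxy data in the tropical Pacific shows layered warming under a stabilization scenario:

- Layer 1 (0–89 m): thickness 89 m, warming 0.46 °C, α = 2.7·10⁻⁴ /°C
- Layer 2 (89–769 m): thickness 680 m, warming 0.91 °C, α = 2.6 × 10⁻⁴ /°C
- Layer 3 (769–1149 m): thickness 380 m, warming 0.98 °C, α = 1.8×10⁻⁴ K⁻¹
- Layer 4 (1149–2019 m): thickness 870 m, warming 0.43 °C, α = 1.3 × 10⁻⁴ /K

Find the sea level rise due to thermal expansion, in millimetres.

Layer 1: 89 × 0.46 × 2.7×10⁻⁴ = 0.0110538 m
0.91 × 680 × 2.6×10⁻⁴ = 0.160888 m
Layer 3: 380 × 1.8×10⁻⁴ × 0.98 = 0.067032 m
1149–2019 m: 1.3×10⁻⁴ × 0.43 × 870 = 0.048633 m
Δh = 0.0110538 + 0.160888 + 0.067032 + 0.048633 = 0.2876068 m ≈ 290 mm

290 mm of thermosteric rise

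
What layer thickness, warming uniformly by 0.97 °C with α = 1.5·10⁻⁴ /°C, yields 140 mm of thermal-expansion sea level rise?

H = Δh/(αΔT) = 0.14 / (1.5×10⁻⁴ × 0.97) ≈ 962.2 m

H ≈ 962 m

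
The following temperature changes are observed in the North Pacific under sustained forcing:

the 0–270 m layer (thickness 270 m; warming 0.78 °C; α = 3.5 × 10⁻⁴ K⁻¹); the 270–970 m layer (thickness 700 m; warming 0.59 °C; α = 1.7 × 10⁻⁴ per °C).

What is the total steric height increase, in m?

Layer 1: 3.5×10⁻⁴ × 0.78 × 270 = 0.07371 m
270–970 m: 1.7×10⁻⁴ × 700 × 0.59 = 0.07021 m
Δh = 0.07371 + 0.07021 = 0.14392 m

0.144 m of thermosteric rise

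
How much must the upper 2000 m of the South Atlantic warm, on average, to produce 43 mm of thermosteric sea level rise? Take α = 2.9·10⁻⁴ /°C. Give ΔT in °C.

ΔT = Δh/(αH) = 0.043 / (2.9×10⁻⁴ × 2000) ≈ 0.07414 °C

about 0.0741 °C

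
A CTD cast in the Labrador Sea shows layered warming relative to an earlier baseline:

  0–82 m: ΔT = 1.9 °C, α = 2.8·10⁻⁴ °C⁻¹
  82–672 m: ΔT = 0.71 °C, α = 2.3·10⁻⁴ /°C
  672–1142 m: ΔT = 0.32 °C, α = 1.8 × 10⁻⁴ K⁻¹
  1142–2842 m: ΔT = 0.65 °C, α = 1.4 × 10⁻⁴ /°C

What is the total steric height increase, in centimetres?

about 32.2 cm

0–82 m: 1.9 × 82 × 2.8×10⁻⁴ = 0.043624 m
82–672 m: 0.71 × 590 × 2.3×10⁻⁴ = 0.096347 m
Layer 3: 470 × 0.32 × 1.8×10⁻⁴ = 0.027072 m
0.65 × 1700 × 1.4×10⁻⁴ = 0.15470 m
Δh = 0.043624 + 0.096347 + 0.027072 + 0.15470 = 0.321743 m ≈ 32.2 cm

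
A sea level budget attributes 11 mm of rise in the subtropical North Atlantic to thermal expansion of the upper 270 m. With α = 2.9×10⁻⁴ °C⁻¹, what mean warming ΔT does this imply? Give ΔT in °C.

0.14 °C

ΔT = Δh/(αH) = 0.011 / (2.9×10⁻⁴ × 270) ≈ 0.1405 °C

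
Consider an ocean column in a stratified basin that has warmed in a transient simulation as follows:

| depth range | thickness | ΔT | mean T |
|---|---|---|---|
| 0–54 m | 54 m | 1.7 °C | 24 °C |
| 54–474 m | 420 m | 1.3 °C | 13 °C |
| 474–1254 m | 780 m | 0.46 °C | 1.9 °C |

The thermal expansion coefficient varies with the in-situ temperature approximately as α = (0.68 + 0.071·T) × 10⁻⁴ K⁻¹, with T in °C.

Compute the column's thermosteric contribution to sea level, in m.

Layer 1: α = (0.68 + 0.071×24)×10⁻⁴ = 2.384×10⁻⁴ K⁻¹
Layer 2: α = (0.68 + 0.071×13)×10⁻⁴ = 1.603×10⁻⁴ K⁻¹
Layer 3: α = (0.68 + 0.071×1.9)×10⁻⁴ = 0.8149×10⁻⁴ K⁻¹
2.384×10⁻⁴ × 1.7 × 54 = 0.02188512 m
1.3 × 420 × 1.603×10⁻⁴ = 0.0875238 m
Layer 3: 780 × 0.46 × 0.8149×10⁻⁴ = 0.029238612 m
Δh = 0.02188512 + 0.0875238 + 0.029238612 = 0.138647532 m

about 0.14 m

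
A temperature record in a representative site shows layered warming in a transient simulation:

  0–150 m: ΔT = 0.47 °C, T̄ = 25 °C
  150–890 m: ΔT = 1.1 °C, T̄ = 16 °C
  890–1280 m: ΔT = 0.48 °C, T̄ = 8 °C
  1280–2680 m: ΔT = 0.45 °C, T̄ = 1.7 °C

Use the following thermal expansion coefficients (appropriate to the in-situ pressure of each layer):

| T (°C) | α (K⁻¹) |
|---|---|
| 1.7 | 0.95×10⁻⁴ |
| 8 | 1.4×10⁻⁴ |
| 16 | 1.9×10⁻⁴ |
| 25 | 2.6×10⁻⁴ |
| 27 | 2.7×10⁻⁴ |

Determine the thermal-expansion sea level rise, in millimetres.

about 259 mm

Layer 1 at 25 °C → α = 2.6×10⁻⁴ K⁻¹
Layer 2 at 16 °C → α = 1.9×10⁻⁴ K⁻¹
Layer 3 at 8 °C → α = 1.4×10⁻⁴ K⁻¹
Layer 4 at 1.7 °C → α = 0.95×10⁻⁴ K⁻¹
150 × 2.6×10⁻⁴ × 0.47 = 0.01833 m
150–890 m: 1.1 × 740 × 1.9×10⁻⁴ = 0.15466 m
890–1280 m: 390 × 0.48 × 1.4×10⁻⁴ = 0.026208 m
Layer 4: 0.95×10⁻⁴ × 0.45 × 1400 = 0.05985 m
Δh = 0.01833 + 0.15466 + 0.026208 + 0.05985 = 0.259048 m ≈ 259 mm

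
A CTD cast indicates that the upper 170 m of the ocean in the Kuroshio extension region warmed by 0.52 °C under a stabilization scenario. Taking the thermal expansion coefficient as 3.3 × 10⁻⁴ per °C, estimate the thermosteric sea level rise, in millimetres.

Δh = αΔT·H = 3.3×10⁻⁴ × 0.52 × 170 = 0.029172 m

Δh = 29.2 mm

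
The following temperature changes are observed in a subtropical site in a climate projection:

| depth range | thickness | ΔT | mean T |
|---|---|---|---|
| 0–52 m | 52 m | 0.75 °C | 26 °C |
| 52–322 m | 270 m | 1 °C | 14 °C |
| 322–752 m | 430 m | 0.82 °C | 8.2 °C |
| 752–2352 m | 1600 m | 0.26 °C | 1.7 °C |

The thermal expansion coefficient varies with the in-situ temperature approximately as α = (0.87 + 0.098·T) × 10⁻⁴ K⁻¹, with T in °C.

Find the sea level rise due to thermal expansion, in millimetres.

Δh ≈ 176 mm

Layer 1: α = (0.87 + 0.098×26)×10⁻⁴ = 3.418×10⁻⁴ K⁻¹
Layer 2: α = (0.87 + 0.098×14)×10⁻⁴ = 2.242×10⁻⁴ K⁻¹
Layer 3: α = (0.87 + 0.098×8.2)×10⁻⁴ = 1.6736×10⁻⁴ K⁻¹
Layer 4: α = (0.87 + 0.098×1.7)×10⁻⁴ = 1.0366×10⁻⁴ K⁻¹
0–52 m: 52 × 0.75 × 3.418×10⁻⁴ = 0.0133302 m
52–322 m: 1 × 2.242×10⁻⁴ × 270 = 0.060534 m
322–752 m: 430 × 0.82 × 1.6736×10⁻⁴ = 0.059011136 m
752–2352 m: 1.0366×10⁻⁴ × 0.26 × 1600 = 0.04312256 m
Δh = 0.0133302 + 0.060534 + 0.059011136 + 0.04312256 = 0.175997896 m ≈ 176 mm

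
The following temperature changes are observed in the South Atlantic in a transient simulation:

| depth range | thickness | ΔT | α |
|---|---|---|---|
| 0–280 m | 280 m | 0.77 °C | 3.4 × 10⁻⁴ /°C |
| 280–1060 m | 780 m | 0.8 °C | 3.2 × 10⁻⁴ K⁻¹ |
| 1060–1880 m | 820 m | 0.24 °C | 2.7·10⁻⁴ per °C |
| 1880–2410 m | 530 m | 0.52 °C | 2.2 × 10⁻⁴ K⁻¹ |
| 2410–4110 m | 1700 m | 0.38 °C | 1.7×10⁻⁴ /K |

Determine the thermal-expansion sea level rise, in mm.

497 mm

0–280 m: 280 × 3.4×10⁻⁴ × 0.77 = 0.073304 m
Layer 2: 0.8 × 3.2×10⁻⁴ × 780 = 0.19968 m
Layer 3: 2.7×10⁻⁴ × 0.24 × 820 = 0.053136 m
Layer 4: 0.52 × 530 × 2.2×10⁻⁴ = 0.060632 m
Layer 5: 1.7×10⁻⁴ × 1700 × 0.38 = 0.10982 m
Δh = 0.073304 + 0.19968 + 0.053136 + 0.060632 + 0.10982 = 0.496572 m ≈ 497 mm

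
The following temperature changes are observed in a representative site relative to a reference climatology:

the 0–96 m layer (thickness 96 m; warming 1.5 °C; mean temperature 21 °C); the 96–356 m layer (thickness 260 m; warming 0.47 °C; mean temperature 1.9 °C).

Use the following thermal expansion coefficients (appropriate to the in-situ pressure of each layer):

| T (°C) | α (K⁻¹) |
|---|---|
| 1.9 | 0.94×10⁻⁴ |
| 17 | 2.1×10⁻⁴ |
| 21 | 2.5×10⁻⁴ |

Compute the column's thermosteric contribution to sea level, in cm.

Δh = 4.75 cm

Layer 1 at 21 °C → α = 2.5×10⁻⁴ K⁻¹
Layer 2 at 1.9 °C → α = 0.94×10⁻⁴ K⁻¹
Layer 1: 1.5 × 2.5×10⁻⁴ × 96 = 0.03600 m
96–356 m: 0.47 × 0.94×10⁻⁴ × 260 = 0.0114868 m
Δh = 0.03600 + 0.0114868 = 0.0474868 m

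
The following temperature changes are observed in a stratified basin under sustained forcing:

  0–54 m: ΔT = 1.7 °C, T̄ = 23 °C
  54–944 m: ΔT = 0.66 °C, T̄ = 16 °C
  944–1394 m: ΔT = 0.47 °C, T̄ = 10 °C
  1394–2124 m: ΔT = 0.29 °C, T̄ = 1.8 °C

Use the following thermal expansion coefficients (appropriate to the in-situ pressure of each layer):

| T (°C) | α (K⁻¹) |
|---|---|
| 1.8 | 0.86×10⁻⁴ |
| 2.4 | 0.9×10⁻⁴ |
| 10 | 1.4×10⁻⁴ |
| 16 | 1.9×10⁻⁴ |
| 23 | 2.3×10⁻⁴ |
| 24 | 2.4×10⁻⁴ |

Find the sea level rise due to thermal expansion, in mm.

Layer 1 at 23 °C → α = 2.3×10⁻⁴ K⁻¹
Layer 2 at 16 °C → α = 1.9×10⁻⁴ K⁻¹
Layer 3 at 10 °C → α = 1.4×10⁻⁴ K⁻¹
Layer 4 at 1.8 °C → α = 0.86×10⁻⁴ K⁻¹
Layer 1: 1.7 × 2.3×10⁻⁴ × 54 = 0.021114 m
54–944 m: 0.66 × 890 × 1.9×10⁻⁴ = 0.111606 m
944–1394 m: 0.47 × 1.4×10⁻⁴ × 450 = 0.02961 m
1394–2124 m: 0.86×10⁻⁴ × 730 × 0.29 = 0.0182062 m
Δh = 0.021114 + 0.111606 + 0.02961 + 0.0182062 = 0.1805362 m ≈ 180 mm

180 mm of thermosteric rise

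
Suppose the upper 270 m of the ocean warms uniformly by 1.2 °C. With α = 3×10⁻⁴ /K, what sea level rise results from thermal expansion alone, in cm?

Δh = αΔT·H = 3×10⁻⁴ × 1.2 × 270 = 0.09720 m

9.72 cm of thermosteric rise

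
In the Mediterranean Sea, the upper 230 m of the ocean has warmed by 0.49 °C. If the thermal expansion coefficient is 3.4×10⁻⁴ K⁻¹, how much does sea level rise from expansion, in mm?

Δh = αΔT·H = 3.4×10⁻⁴ × 0.49 × 230 = 0.038318 m

Δh = 38.3 mm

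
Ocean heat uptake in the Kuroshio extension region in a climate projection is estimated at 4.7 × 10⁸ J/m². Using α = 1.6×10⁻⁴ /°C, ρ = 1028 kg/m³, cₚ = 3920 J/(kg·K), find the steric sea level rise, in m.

Δh = 0.0187 m

Δh = αQ/(ρcₚ) = 1.6×10⁻⁴ × 4.7×10⁸ / (1028 × 3920) ≈ 0.018661 m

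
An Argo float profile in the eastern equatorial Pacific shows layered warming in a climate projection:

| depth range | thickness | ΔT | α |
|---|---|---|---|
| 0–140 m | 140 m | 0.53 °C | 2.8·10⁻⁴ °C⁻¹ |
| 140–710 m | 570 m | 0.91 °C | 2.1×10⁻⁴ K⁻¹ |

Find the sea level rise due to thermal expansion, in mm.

0.53 × 140 × 2.8×10⁻⁴ = 0.020776 m
Layer 2: 2.1×10⁻⁴ × 0.91 × 570 = 0.108927 m
Δh = 0.020776 + 0.108927 = 0.129703 m ≈ 130 mm

Δh ≈ 130 mm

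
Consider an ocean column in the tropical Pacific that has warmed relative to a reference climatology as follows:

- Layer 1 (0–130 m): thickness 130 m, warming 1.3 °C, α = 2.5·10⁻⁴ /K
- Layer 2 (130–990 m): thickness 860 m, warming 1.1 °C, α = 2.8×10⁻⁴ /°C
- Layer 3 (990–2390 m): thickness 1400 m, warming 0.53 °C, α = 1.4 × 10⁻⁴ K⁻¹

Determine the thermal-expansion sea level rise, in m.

Layer 1: 1.3 × 2.5×10⁻⁴ × 130 = 0.04225 m
Layer 2: 2.8×10⁻⁴ × 1.1 × 860 = 0.26488 m
Layer 3: 1.4×10⁻⁴ × 1400 × 0.53 = 0.10388 m
Δh = 0.04225 + 0.26488 + 0.10388 = 0.41101 m

about 0.411 m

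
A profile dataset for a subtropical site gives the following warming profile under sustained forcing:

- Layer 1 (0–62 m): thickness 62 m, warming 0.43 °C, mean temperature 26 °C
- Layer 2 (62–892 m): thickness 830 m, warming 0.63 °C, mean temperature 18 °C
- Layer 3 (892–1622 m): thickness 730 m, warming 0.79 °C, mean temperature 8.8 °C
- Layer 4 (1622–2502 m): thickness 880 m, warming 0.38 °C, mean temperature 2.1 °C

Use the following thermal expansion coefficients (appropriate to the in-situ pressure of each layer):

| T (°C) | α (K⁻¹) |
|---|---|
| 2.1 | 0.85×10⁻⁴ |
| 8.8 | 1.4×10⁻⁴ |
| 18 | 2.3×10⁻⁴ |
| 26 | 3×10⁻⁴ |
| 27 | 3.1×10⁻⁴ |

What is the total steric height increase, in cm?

Layer 1 at 26 °C → α = 3×10⁻⁴ K⁻¹
Layer 2 at 18 °C → α = 2.3×10⁻⁴ K⁻¹
Layer 3 at 8.8 °C → α = 1.4×10⁻⁴ K⁻¹
Layer 4 at 2.1 °C → α = 0.85×10⁻⁴ K⁻¹
0–62 m: 62 × 3×10⁻⁴ × 0.43 = 0.007998 m
830 × 0.63 × 2.3×10⁻⁴ = 0.120267 m
Layer 3: 1.4×10⁻⁴ × 730 × 0.79 = 0.080738 m
1622–2502 m: 0.38 × 880 × 0.85×10⁻⁴ = 0.028424 m
Δh = 0.007998 + 0.120267 + 0.080738 + 0.028424 = 0.237427 m ≈ 23.7 cm

Δh ≈ 23.7 cm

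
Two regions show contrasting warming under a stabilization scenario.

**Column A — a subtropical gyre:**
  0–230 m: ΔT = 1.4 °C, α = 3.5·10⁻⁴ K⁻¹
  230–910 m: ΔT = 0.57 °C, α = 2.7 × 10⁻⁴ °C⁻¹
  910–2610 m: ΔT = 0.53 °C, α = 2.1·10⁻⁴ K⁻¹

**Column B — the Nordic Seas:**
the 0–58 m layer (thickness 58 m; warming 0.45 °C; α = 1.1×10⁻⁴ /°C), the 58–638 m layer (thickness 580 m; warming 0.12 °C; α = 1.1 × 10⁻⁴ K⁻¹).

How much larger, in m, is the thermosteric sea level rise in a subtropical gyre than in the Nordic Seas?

0.40 m larger

A 0–230 m: 1.4 × 230 × 3.5×10⁻⁴ = 0.11270 m
A 230–910 m: 0.57 × 680 × 2.7×10⁻⁴ = 0.104652 m
A 910–2610 m: 1700 × 2.1×10⁻⁴ × 0.53 = 0.18921 m
A total: 0.406562 m
B 0–58 m: 0.45 × 1.1×10⁻⁴ × 58 = 0.002871 m
B 1.1×10⁻⁴ × 0.12 × 580 = 0.007656 m
B total: 0.010527 m
Difference: 0.406562 − 0.010527 = 0.396035 m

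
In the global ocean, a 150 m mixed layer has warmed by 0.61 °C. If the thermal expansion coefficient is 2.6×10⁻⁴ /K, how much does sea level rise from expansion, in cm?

Δh = 2.38 cm

Δh = αΔT·H = 2.6×10⁻⁴ × 0.61 × 150 = 0.02379 m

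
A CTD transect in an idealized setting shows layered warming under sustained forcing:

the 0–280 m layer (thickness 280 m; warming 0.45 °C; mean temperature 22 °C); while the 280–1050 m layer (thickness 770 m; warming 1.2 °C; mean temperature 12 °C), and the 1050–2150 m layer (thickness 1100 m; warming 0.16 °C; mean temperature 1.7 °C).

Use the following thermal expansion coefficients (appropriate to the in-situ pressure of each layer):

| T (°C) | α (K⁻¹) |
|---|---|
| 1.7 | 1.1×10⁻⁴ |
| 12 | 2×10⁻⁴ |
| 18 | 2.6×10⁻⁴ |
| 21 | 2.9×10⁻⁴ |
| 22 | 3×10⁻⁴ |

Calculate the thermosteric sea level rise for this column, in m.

Layer 1 at 22 °C → α = 3×10⁻⁴ K⁻¹
Layer 2 at 12 °C → α = 2×10⁻⁴ K⁻¹
Layer 3 at 1.7 °C → α = 1.1×10⁻⁴ K⁻¹
280 × 0.45 × 3×10⁻⁴ = 0.03780 m
770 × 1.2 × 2×10⁻⁴ = 0.18480 m
0.16 × 1.1×10⁻⁴ × 1100 = 0.01936 m
Δh = 0.03780 + 0.18480 + 0.01936 = 0.24196 m

about 0.242 m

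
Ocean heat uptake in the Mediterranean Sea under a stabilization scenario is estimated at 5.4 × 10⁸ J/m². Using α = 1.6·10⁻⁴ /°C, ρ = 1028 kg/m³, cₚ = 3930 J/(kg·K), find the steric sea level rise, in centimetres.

Δh = αQ/(ρcₚ) = 1.6×10⁻⁴ × 5.4×10⁸ / (1028 × 3930) ≈ 0.021386 m

2.14 cm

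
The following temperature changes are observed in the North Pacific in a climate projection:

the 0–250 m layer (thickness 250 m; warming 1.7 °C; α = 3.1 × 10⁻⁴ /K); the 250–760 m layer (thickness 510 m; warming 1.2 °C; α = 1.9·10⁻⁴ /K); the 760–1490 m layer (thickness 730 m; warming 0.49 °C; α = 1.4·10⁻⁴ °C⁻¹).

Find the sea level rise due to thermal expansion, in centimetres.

0–250 m: 3.1×10⁻⁴ × 250 × 1.7 = 0.13175 m
Layer 2: 1.2 × 510 × 1.9×10⁻⁴ = 0.11628 m
760–1490 m: 730 × 1.4×10⁻⁴ × 0.49 = 0.050078 m
Δh = 0.13175 + 0.11628 + 0.050078 = 0.298108 m ≈ 29.8 cm

Δh ≈ 29.8 cm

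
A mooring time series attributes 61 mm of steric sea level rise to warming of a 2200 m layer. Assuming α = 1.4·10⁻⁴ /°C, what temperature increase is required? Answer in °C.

ΔT = Δh/(αH) = 0.061 / (1.4×10⁻⁴ × 2200) ≈ 0.1981 °C

ΔT ≈ 0.198 °C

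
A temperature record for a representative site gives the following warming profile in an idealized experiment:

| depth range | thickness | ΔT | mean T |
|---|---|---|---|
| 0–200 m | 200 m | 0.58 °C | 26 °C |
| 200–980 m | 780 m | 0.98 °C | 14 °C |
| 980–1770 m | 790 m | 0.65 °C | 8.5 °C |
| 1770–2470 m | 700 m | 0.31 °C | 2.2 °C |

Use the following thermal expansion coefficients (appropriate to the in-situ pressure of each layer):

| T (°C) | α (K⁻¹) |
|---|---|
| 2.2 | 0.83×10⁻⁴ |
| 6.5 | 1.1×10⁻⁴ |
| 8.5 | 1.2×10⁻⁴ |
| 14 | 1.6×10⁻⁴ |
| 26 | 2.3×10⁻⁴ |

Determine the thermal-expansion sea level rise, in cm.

Layer 1 at 26 °C → α = 2.3×10⁻⁴ K⁻¹
Layer 2 at 14 °C → α = 1.6×10⁻⁴ K⁻¹
Layer 3 at 8.5 °C → α = 1.2×10⁻⁴ K⁻¹
Layer 4 at 2.2 °C → α = 0.83×10⁻⁴ K⁻¹
Layer 1: 0.58 × 200 × 2.3×10⁻⁴ = 0.02668 m
200–980 m: 1.6×10⁻⁴ × 780 × 0.98 = 0.122304 m
Layer 3: 1.2×10⁻⁴ × 790 × 0.65 = 0.06162 m
Layer 4: 700 × 0.83×10⁻⁴ × 0.31 = 0.018011 m
Δh = 0.02668 + 0.122304 + 0.06162 + 0.018011 = 0.228615 m

Δh ≈ 23 cm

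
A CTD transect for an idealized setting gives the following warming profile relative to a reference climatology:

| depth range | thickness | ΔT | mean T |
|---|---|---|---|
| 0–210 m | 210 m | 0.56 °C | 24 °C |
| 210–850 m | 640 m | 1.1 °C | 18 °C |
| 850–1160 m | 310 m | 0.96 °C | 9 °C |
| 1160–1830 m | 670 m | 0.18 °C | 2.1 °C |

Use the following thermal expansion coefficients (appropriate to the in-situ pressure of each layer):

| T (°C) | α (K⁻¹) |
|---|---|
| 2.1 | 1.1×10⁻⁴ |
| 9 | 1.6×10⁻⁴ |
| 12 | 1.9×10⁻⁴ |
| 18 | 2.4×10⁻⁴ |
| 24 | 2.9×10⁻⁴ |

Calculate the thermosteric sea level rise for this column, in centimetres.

Layer 1 at 24 °C → α = 2.9×10⁻⁴ K⁻¹
Layer 2 at 18 °C → α = 2.4×10⁻⁴ K⁻¹
Layer 3 at 9 °C → α = 1.6×10⁻⁴ K⁻¹
Layer 4 at 2.1 °C → α = 1.1×10⁻⁴ K⁻¹
0–210 m: 0.56 × 2.9×10⁻⁴ × 210 = 0.034104 m
2.4×10⁻⁴ × 640 × 1.1 = 0.16896 m
Layer 3: 1.6×10⁻⁴ × 0.96 × 310 = 0.047616 m
1160–1830 m: 670 × 0.18 × 1.1×10⁻⁴ = 0.013266 m
Δh = 0.034104 + 0.16896 + 0.047616 + 0.013266 = 0.263946 m

26 cm of thermosteric rise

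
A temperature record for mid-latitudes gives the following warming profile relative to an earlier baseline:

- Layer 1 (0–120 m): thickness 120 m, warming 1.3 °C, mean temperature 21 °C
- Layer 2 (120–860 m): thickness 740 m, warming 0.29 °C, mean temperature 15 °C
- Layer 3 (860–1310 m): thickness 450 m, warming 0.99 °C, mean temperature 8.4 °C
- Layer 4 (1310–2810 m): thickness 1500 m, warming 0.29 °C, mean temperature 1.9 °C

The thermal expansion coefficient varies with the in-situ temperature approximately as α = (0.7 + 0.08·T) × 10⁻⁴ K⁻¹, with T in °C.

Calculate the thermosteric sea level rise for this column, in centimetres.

Layer 1: α = (0.7 + 0.08×21)×10⁻⁴ = 2.38×10⁻⁴ K⁻¹
Layer 2: α = (0.7 + 0.08×15)×10⁻⁴ = 1.9×10⁻⁴ K⁻¹
Layer 3: α = (0.7 + 0.08×8.4)×10⁻⁴ = 1.372×10⁻⁴ K⁻¹
Layer 4: α = (0.7 + 0.08×1.9)×10⁻⁴ = 0.852×10⁻⁴ K⁻¹
Layer 1: 2.38×10⁻⁴ × 1.3 × 120 = 0.037128 m
120–860 m: 1.9×10⁻⁴ × 0.29 × 740 = 0.040774 m
Layer 3: 1.372×10⁻⁴ × 0.99 × 450 = 0.0611226 m
0.852×10⁻⁴ × 1500 × 0.29 = 0.037062 m
Δh = 0.037128 + 0.040774 + 0.0611226 + 0.037062 = 0.1760866 m

17.6 cm of thermosteric rise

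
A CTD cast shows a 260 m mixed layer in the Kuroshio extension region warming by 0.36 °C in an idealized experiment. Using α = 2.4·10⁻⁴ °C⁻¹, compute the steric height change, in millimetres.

Δh = αΔT·H = 2.4×10⁻⁴ × 0.36 × 260 = 0.022464 m

Δh = 22.5 mm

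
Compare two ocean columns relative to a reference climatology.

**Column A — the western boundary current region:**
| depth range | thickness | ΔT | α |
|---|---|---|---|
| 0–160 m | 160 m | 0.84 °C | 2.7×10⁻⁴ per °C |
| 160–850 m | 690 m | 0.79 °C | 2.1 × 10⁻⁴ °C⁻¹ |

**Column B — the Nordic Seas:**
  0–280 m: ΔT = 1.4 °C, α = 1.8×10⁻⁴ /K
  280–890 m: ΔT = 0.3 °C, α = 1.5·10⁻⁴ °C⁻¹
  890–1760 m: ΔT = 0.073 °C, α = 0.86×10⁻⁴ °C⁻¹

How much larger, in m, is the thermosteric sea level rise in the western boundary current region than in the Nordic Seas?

Δh_A − Δh_B ≈ 0.0473 m

A 0.84 × 160 × 2.7×10⁻⁴ = 0.036288 m
A 690 × 2.1×10⁻⁴ × 0.79 = 0.114471 m
A total: 0.150759 m
B Layer 1: 1.8×10⁻⁴ × 280 × 1.4 = 0.07056 m
B 280–890 m: 610 × 0.3 × 1.5×10⁻⁴ = 0.02745 m
B 0.86×10⁻⁴ × 0.073 × 870 = 0.00546186 m
B total: 0.10347186 m
Difference: 0.150759 − 0.10347186 = 0.04728714 m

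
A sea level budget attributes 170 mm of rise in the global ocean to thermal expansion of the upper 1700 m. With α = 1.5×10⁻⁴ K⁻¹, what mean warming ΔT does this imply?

0.67 °C

ΔT = Δh/(αH) = 0.17 / (1.5×10⁻⁴ × 1700) ≈ 0.6667 °C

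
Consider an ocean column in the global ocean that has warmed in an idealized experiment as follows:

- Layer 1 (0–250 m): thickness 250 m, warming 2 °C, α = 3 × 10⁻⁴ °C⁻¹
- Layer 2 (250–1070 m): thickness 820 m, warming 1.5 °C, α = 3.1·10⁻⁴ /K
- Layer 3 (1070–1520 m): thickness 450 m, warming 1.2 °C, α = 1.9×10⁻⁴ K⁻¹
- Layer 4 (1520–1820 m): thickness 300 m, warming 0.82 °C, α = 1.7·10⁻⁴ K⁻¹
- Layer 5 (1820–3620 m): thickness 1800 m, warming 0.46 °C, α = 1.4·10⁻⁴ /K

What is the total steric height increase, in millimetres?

0–250 m: 2 × 250 × 3×10⁻⁴ = 0.15000 m
Layer 2: 820 × 1.5 × 3.1×10⁻⁴ = 0.38130 m
450 × 1.9×10⁻⁴ × 1.2 = 0.10260 m
Layer 4: 1.7×10⁻⁴ × 300 × 0.82 = 0.04182 m
1820–3620 m: 1.4×10⁻⁴ × 1800 × 0.46 = 0.11592 m
Δh = 0.15000 + 0.38130 + 0.10260 + 0.04182 + 0.11592 = 0.79164 m

792 mm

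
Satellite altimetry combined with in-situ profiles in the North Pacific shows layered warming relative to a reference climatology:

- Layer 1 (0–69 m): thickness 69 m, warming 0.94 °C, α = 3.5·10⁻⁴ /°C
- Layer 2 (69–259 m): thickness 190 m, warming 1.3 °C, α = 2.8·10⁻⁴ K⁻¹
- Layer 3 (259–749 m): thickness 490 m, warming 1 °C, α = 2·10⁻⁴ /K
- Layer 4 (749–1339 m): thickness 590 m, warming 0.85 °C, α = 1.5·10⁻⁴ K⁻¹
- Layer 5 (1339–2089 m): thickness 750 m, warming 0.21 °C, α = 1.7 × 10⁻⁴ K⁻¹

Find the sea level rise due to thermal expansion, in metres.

0.94 × 3.5×10⁻⁴ × 69 = 0.022701 m
Layer 2: 2.8×10⁻⁴ × 190 × 1.3 = 0.06916 m
259–749 m: 1 × 490 × 2×10⁻⁴ = 0.09800 m
Layer 4: 1.5×10⁻⁴ × 0.85 × 590 = 0.075225 m
750 × 0.21 × 1.7×10⁻⁴ = 0.026775 m
Δh = 0.022701 + 0.06916 + 0.09800 + 0.075225 + 0.026775 = 0.291861 m

about 0.292 m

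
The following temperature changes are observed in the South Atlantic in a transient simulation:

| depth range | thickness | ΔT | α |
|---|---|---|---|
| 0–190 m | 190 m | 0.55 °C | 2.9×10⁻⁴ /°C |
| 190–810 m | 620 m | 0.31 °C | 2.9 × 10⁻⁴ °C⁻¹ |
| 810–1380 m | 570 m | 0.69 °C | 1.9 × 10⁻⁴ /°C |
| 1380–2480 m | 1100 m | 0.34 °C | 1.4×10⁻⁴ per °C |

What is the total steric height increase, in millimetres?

Layer 1: 0.55 × 190 × 2.9×10⁻⁴ = 0.030305 m
Layer 2: 0.31 × 620 × 2.9×10⁻⁴ = 0.055738 m
Layer 3: 1.9×10⁻⁴ × 570 × 0.69 = 0.074727 m
1100 × 1.4×10⁻⁴ × 0.34 = 0.05236 m
Δh = 0.030305 + 0.055738 + 0.074727 + 0.05236 = 0.21313 m

Δh ≈ 213 mm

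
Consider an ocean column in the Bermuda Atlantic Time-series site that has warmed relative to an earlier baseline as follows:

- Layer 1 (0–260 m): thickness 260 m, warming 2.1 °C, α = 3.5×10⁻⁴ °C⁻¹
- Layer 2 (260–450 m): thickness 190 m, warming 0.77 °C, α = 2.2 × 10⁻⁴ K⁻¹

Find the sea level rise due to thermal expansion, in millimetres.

about 223 mm

Layer 1: 3.5×10⁻⁴ × 260 × 2.1 = 0.19110 m
260–450 m: 190 × 2.2×10⁻⁴ × 0.77 = 0.032186 m
Δh = 0.19110 + 0.032186 = 0.223286 m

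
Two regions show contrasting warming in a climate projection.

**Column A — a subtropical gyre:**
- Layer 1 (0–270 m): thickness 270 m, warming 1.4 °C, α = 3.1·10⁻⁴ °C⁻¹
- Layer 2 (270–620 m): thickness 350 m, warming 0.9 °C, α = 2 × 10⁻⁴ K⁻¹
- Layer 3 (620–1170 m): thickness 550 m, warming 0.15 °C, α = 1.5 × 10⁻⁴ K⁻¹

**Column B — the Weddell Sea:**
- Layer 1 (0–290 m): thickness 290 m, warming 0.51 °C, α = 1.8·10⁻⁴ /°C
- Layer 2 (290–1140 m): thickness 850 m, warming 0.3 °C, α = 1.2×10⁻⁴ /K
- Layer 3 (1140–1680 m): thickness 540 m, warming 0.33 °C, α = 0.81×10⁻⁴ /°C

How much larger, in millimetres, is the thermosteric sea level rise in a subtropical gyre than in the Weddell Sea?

Δh_A − Δh_B ≈ 120 mm

A 0–270 m: 1.4 × 270 × 3.1×10⁻⁴ = 0.11718 m
A Layer 2: 2×10⁻⁴ × 0.9 × 350 = 0.06300 m
A 1.5×10⁻⁴ × 0.15 × 550 = 0.012375 m
A total: 0.192555 m
B Layer 1: 1.8×10⁻⁴ × 290 × 0.51 = 0.026622 m
B 0.3 × 850 × 1.2×10⁻⁴ = 0.03060 m
B 0.33 × 540 × 0.81×10⁻⁴ = 0.0144342 m
B total: 0.0716562 m
Difference: 0.192555 − 0.0716562 = 0.1208988 m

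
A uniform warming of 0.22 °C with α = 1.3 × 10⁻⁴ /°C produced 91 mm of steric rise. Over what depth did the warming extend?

H = Δh/(αΔT) = 0.091 / (1.3×10⁻⁴ × 0.22) ≈ 3182 m

H ≈ 3200 m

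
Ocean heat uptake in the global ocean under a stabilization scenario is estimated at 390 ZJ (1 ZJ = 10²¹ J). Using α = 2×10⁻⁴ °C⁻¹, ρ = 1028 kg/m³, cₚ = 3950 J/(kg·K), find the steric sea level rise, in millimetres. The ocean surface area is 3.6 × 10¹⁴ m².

Per unit area: Q = 390×10²¹ / (3.6×10¹⁴) ≈ 1.083×10⁹ J/m²
Δh = αQ/(ρcₚ) = 2×10⁻⁴ × 1.083×10⁹ / (1028 × 3950) ≈ 0.053342 m

53 mm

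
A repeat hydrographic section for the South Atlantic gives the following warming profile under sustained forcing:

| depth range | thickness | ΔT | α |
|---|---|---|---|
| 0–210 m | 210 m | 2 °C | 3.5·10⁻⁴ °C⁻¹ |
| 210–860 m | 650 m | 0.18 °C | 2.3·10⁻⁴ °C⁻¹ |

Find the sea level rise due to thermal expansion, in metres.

Δh ≈ 0.17 m

2 × 3.5×10⁻⁴ × 210 = 0.14700 m
2.3×10⁻⁴ × 650 × 0.18 = 0.02691 m
Δh = 0.14700 + 0.02691 = 0.17391 m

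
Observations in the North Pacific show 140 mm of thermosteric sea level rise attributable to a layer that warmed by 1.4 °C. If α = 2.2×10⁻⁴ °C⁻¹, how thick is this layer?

H = Δh/(αΔT) = 0.14 / (2.2×10⁻⁴ × 1.4) ≈ 454.5 m

455 m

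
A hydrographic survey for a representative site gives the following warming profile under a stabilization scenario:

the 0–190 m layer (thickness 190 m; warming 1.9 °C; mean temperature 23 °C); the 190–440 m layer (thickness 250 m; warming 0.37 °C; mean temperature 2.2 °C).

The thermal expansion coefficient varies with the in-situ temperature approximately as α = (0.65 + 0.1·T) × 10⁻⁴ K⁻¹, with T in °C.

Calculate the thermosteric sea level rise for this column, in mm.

Layer 1: α = (0.65 + 0.1×23)×10⁻⁴ = 2.95×10⁻⁴ K⁻¹
Layer 2: α = (0.65 + 0.1×2.2)×10⁻⁴ = 0.87×10⁻⁴ K⁻¹
0–190 m: 1.9 × 2.95×10⁻⁴ × 190 = 0.106495 m
Layer 2: 250 × 0.37 × 0.87×10⁻⁴ = 0.0080475 m
Δh = 0.106495 + 0.0080475 = 0.1145425 m ≈ 115 mm

115 mm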